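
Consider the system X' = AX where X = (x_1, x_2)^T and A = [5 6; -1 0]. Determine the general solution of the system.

x_1(t) = -3K_1e^(3t) + 2K_2e^(2t), x_2(t) = K_1e^(3t) - K_2e^(2t)

Coefficient matrix A = [[5, 6], [-1, 0]].
Characteristic polynomial det(A - λI) = λ^2 - 5λ + 6 = 0.
Eigenvalues λ = 3, 2.
For λ=3: (A-λI) row 1 is [2, 6], so an eigenvector is (-3, 1).
For λ=2: (A-λI) row 1 is [3, 6], so an eigenvector is (2, -1).
General solution: K_1e^(3t)(-3,1) + K_2e^(2t)(2,-1).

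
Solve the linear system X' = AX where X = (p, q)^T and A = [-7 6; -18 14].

p(t) = -K_1e^(5t) + 2K_2e^(2t), q(t) = -2K_1e^(5t) + 3K_2e^(2t)

Coefficient matrix A = [[-7, 6], [-18, 14]].
Characteristic polynomial det(A - λI) = λ^2 - 7λ + 10 = 0.
Eigenvalues λ = 5, 2.
For λ=5: (A-λI) row 1 is [-12, 6], so an eigenvector is (-1, -2).
For λ=2: (A-λI) row 1 is [-9, 6], so an eigenvector is (2, 3).
General solution: K_1e^(5t)(-1,-2) + K_2e^(2t)(2,3).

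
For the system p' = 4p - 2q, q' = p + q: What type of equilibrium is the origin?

unstable node

A = [[4,-2],[1,1]]; det(A-λI) = λ^2 - 5λ + 6.
λ = 3, 2: both positive.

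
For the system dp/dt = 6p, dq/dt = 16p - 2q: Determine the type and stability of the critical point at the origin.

saddle

A = [[6,0],[16,-2]]; det(A-λI) = λ^2 - 4λ - 12.
λ = 6, -2: opposite signs.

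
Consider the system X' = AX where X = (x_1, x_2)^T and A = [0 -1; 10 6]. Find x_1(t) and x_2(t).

x_1(t) = -C_1e^(3t)sin(t) + C_2e^(3t)cos(t), x_2(t) = 3C_1e^(3t)sin(t) + C_1e^(3t)cos(t) + C_2e^(3t)sin(t) - 3C_2e^(3t)cos(t)

Coefficient matrix A = [[0, -1], [10, 6]].
Characteristic polynomial det(A - λI) = λ^2 - 6λ + 10 = 0.
Eigenvalues λ = 3 ± i (complex conjugate pair).
For λ=3+i: an eigenvector is (0,1) - i(-1,3) = (0 + i, 1 - 3i).
A real fundamental pair from Re and Im of e^((3+i)t)v: X_1 = e^(3t)(cos(t)·(0,1) + sin(t)·(-1,3)), X_2 = e^(3t)(sin(t)·(0,1) - cos(t)·(-1,3)).
General solution: C_1X_1 + C_2X_2.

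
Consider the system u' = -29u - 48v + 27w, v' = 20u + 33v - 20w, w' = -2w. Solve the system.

u(t) = 8K_1e^(t) - 3K_2e^(3t) + K_3e^(-2t), v(t) = -5K_1e^(t) + 2K_2e^(3t), w(t) = K_3e^(-2t)

Coefficient matrix A = [[-29, -48, 27], [20, 33, -20], [0, 0, -2]].
det(A - λI) = 0 gives eigenvalues λ = 1, 3, -2.
For λ=1: eigenvector (8,-5,0).
For λ=3: eigenvector (-3,2,0).
For λ=-2: eigenvector (1,0,1).
General solution: K_1e^(t)(8,-5,0) + K_2e^(3t)(-3,2,0) + K_3e^(-2t)(1,0,1).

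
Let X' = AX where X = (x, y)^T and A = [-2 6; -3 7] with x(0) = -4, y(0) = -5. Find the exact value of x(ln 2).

A = [[-2,6],[-3,7]]; eigenvalues λ = 1, 4.
Eigenvectors: (2,1) for λ=1, (1,1) for λ=4.
From the initial condition, c_1 = 1, c_2 = -6.
x(ln 2) = (1)(2^1)(2) + (-6)(2^4)(1) = -92.

-92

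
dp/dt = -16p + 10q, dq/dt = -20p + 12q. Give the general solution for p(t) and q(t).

p(t) = -2K_1e^(-2t)sin(2t) + K_1e^(-2t)cos(2t) + K_2e^(-2t)sin(2t) + 2K_2e^(-2t)cos(2t), q(t) = -3K_1e^(-2t)sin(2t) + K_1e^(-2t)cos(2t) + K_2e^(-2t)sin(2t) + 3K_2e^(-2t)cos(2t)

Coefficient matrix A = [[-16, 10], [-20, 12]].
Characteristic polynomial det(A - λI) = λ^2 + 4λ + 8 = 0.
Eigenvalues λ = -2 ± 2i (complex conjugate pair).
For λ=-2+2i: an eigenvector is (1,1) - i(-2,-3) = (1 + 2i, 1 + 3i).
A real fundamental pair from Re and Im of e^((-2+2i)t)v: X_1 = e^(-2t)(cos(2t)·(1,1) + sin(2t)·(-2,-3)), X_2 = e^(-2t)(sin(2t)·(1,1) - cos(2t)·(-2,-3)).
General solution: K_1X_1 + K_2X_2.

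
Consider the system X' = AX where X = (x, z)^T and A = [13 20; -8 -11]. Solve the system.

x(t) = -K_1e^(t)sin(4t) - 2K_1e^(t)cos(4t) - 2K_2e^(t)sin(4t) + K_2e^(t)cos(4t), z(t) = K_1e^(t)sin(4t) + K_1e^(t)cos(4t) + K_2e^(t)sin(4t) - K_2e^(t)cos(4t)

Coefficient matrix A = [[13, 20], [-8, -11]].
Characteristic polynomial det(A - λI) = λ^2 - 2λ + 17 = 0.
Eigenvalues λ = 1 ± 4i (complex conjugate pair).
For λ=1+4i: an eigenvector is (-2,1) - i(-1,1) = (-2 + i, 1 - i).
A real fundamental pair from Re and Im of e^((1+4i)t)v: X_1 = e^(t)(cos(4t)·(-2,1) + sin(4t)·(-1,1)), X_2 = e^(t)(sin(4t)·(-2,1) - cos(4t)·(-1,1)).
General solution: K_1X_1 + K_2X_2.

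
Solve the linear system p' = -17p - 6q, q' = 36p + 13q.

p(t) = K_1e^(-5t) - K_2e^(t), q(t) = -2K_1e^(-5t) + 3K_2e^(t)

Coefficient matrix A = [[-17, -6], [36, 13]].
Characteristic polynomial det(A - λI) = λ^2 + 4λ - 5 = 0.
Eigenvalues λ = -5, 1.
For λ=-5: (A-λI) row 1 is [-12, -6], so an eigenvector is (1, -2).
For λ=1: (A-λI) row 1 is [-18, -6], so an eigenvector is (-1, 3).
General solution: K_1e^(-5t)(1,-2) + K_2e^(t)(-1,3).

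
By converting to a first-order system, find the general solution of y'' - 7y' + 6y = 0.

Let x_1 = y, x_2 = y'. Then x_1' = x_2 and x_2' = -6x_1 + 7x_2.
A = [[0,1],[-6,7]]; det(A-λI) = λ^2 - 7λ + 6.
Eigenvalues λ = 6, 1 with eigenvectors (1,6), (1,1).

y(t) = K_1e^(6t) + K_2e^(t)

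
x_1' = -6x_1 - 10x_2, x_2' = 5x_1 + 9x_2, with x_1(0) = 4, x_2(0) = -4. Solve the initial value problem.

x_1(t) = 4e^(4t), x_2(t) = -4e^(4t)

Coefficient matrix A = [[-6, -10], [5, 9]].
Characteristic polynomial det(A - λI) = λ^2 - 3λ - 4 = 0.
Eigenvalues λ = 4, -1.
For λ=4: (A-λI) row 1 is [-10, -10], so an eigenvector is (-1, 1).
For λ=-1: (A-λI) row 1 is [-5, -10], so an eigenvector is (-2, 1).
General solution: C_1e^(4t)(-1,1) + C_2e^(-t)(-2,1).
Applying x_1(0)=4, x_2(0)=-4 gives C_1=-4, C_2=0.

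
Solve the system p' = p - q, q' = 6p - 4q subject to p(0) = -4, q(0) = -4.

Coefficient matrix A = [[1, -1], [6, -4]].
Characteristic polynomial det(A - λI) = λ^2 + 3λ + 2 = 0.
Eigenvalues λ = -1, -2.
For λ=-1: (A-λI) row 1 is [2, -1], so an eigenvector is (-1, -2).
For λ=-2: (A-λI) row 1 is [3, -1], so an eigenvector is (-1, -3).
General solution: K_1e^(-t)(-1,-2) + K_2e^(-2t)(-1,-3).
Applying p(0)=-4, q(0)=-4 gives K_1=8, K_2=-4.

p(t) = -8e^(-t) + 4e^(-2t), q(t) = -16e^(-t) + 12e^(-2t)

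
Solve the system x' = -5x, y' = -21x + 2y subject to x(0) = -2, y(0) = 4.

x(t) = -2e^(-5t), y(t) = 10e^(2t) - 6e^(-5t)

Coefficient matrix A = [[-5, 0], [-21, 2]].
Characteristic polynomial det(A - λI) = λ^2 + 3λ - 10 = 0.
Eigenvalues λ = 2, -5.
For λ=2: (A-λI) row 1 is [-7, 0], so an eigenvector is (0, 1).
For λ=-5: (A-λI) row 2 is [-21, 7], so an eigenvector is (-1, -3).
General solution: K_1e^(2t)(0,1) + K_2e^(-5t)(-1,-3).
Applying x(0)=-2, y(0)=4 gives K_1=10, K_2=2.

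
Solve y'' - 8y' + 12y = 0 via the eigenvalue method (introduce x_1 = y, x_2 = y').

y(t) = K_1e^(6t) + K_2e^(2t)

Let x_1 = y, x_2 = y'. Then x_1' = x_2 and x_2' = -12x_1 + 8x_2.
A = [[0,1],[-12,8]]; det(A-λI) = λ^2 - 8λ + 12.
Eigenvalues λ = 6, 2 with eigenvectors (1,6), (1,2).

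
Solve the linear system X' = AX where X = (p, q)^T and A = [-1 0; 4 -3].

p(t) = -K_2e^(-t), q(t) = -K_1e^(-3t) - 2K_2e^(-t)

Coefficient matrix A = [[-1, 0], [4, -3]].
Characteristic polynomial det(A - λI) = λ^2 + 4λ + 3 = 0.
Eigenvalues λ = -3, -1.
For λ=-3: (A-λI) row 1 is [2, 0], so an eigenvector is (0, -1).
For λ=-1: (A-λI) row 2 is [4, -2], so an eigenvector is (-1, -2).
General solution: K_1e^(-3t)(0,-1) + K_2e^(-t)(-1,-2).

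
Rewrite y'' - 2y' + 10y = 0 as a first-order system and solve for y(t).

y(t) = C_1e^(t)cos(3t) + C_2e^(t)sin(3t)

Let x_1 = y, x_2 = y'. Then x_1' = x_2 and x_2' = -10x_1 + 2x_2.
A = [[0,1],[-10,2]]; det(A-λI) = λ^2 - 2λ + 10.
Eigenvalues λ = 1 ± 3i.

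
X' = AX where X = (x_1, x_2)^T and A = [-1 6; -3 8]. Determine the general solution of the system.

Coefficient matrix A = [[-1, 6], [-3, 8]].
Characteristic polynomial det(A - λI) = λ^2 - 7λ + 10 = 0.
Eigenvalues λ = 5, 2.
For λ=5: (A-λI) row 1 is [-6, 6], so an eigenvector is (-1, -1).
For λ=2: (A-λI) row 1 is [-3, 6], so an eigenvector is (2, 1).
General solution: K_1e^(5t)(-1,-1) + K_2e^(2t)(2,1).

x_1(t) = -K_1e^(5t) + 2K_2e^(2t), x_2(t) = -K_1e^(5t) + K_2e^(2t)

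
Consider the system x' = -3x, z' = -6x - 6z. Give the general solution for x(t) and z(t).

Coefficient matrix A = [[-3, 0], [-6, -6]].
Characteristic polynomial det(A - λI) = λ^2 + 9λ + 18 = 0.
Eigenvalues λ = -6, -3.
For λ=-6: (A-λI) row 1 is [3, 0], so an eigenvector is (0, 1).
For λ=-3: (A-λI) row 2 is [-6, -3], so an eigenvector is (1, -2).
General solution: K_1e^(-6t)(0,1) + K_2e^(-3t)(1,-2).

x(t) = K_2e^(-3t), z(t) = K_1e^(-6t) - 2K_2e^(-3t)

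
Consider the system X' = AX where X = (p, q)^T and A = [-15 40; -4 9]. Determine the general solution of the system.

p(t) = -3C_1e^(-3t)sin(4t) + C_1e^(-3t)cos(4t) + C_2e^(-3t)sin(4t) + 3C_2e^(-3t)cos(4t), q(t) = -C_1e^(-3t)sin(4t) + C_2e^(-3t)cos(4t)

Coefficient matrix A = [[-15, 40], [-4, 9]].
Characteristic polynomial det(A - λI) = λ^2 + 6λ + 25 = 0.
Eigenvalues λ = -3 ± 4i (complex conjugate pair).
For λ=-3+4i: an eigenvector is (1,0) - i(-3,-1) = (1 + 3i, 0 + i).
A real fundamental pair from Re and Im of e^((-3+4i)t)v: X_1 = e^(-3t)(cos(4t)·(1,0) + sin(4t)·(-3,-1)), X_2 = e^(-3t)(sin(4t)·(1,0) - cos(4t)·(-3,-1)).
General solution: C_1X_1 + C_2X_2.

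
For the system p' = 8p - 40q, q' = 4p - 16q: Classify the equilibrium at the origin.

A = [[8,-40],[4,-16]]; det(A-λI) = λ^2 + 8λ + 32.
λ = -4 ± 4i: negative real part.

stable spiral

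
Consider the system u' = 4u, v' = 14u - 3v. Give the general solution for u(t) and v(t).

Coefficient matrix A = [[4, 0], [14, -3]].
Characteristic polynomial det(A - λI) = λ^2 - λ - 12 = 0.
Eigenvalues λ = 4, -3.
For λ=4: (A-λI) row 2 is [14, -7], so an eigenvector is (-1, -2).
For λ=-3: (A-λI) row 1 is [7, 0], so an eigenvector is (0, -1).
General solution: c_1e^(4t)(-1,-2) + c_2e^(-3t)(0,-1).

u(t) = -c_1e^(4t), v(t) = -2c_1e^(4t) - c_2e^(-3t)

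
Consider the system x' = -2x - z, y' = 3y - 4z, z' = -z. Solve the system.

Coefficient matrix A = [[-2, 0, -1], [0, 3, -4], [0, 0, -1]].
det(A - λI) = 0 gives eigenvalues λ = -2, 3, -1.
For λ=-2: eigenvector (1,0,0).
For λ=3: eigenvector (0,1,0).
For λ=-1: eigenvector (1,-1,-1).
General solution: K_1e^(-2t)(1,0,0) + K_2e^(3t)(0,1,0) + K_3e^(-t)(1,-1,-1).

x(t) = K_1e^(-2t) + K_3e^(-t), y(t) = K_2e^(3t) - K_3e^(-t), z(t) = -K_3e^(-t)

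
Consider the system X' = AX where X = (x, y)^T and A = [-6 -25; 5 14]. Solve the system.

Coefficient matrix A = [[-6, -25], [5, 14]].
Characteristic polynomial det(A - λI) = λ^2 - 8λ + 41 = 0.
Eigenvalues λ = 4 ± 5i (complex conjugate pair).
For λ=4+5i: an eigenvector is (-1,0) - i(2,-1) = (-1 - 2i, 0 + i).
A real fundamental pair from Re and Im of e^((4+5i)t)v: X_1 = e^(4t)(cos(5t)·(-1,0) + sin(5t)·(2,-1)), X_2 = e^(4t)(sin(5t)·(-1,0) - cos(5t)·(2,-1)).
General solution: K_1X_1 + K_2X_2.

x(t) = 2K_1e^(4t)sin(5t) - K_1e^(4t)cos(5t) - K_2e^(4t)sin(5t) - 2K_2e^(4t)cos(5t), y(t) = -K_1e^(4t)sin(5t) + K_2e^(4t)cos(5t)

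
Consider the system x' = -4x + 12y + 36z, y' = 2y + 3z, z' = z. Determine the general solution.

Coefficient matrix A = [[-4, 12, 36], [0, 2, 3], [0, 0, 1]].
det(A - λI) = 0 gives eigenvalues λ = -4, 2, 1.
For λ=-4: eigenvector (1,0,0).
For λ=2: eigenvector (2,1,0).
For λ=1: eigenvector (0,-3,1).
General solution: c_1e^(-4t)(1,0,0) + c_2e^(2t)(2,1,0) + c_3e^(t)(0,-3,1).

x(t) = c_1e^(-4t) + 2c_2e^(2t), y(t) = c_2e^(2t) - 3c_3e^(t), z(t) = c_3e^(t)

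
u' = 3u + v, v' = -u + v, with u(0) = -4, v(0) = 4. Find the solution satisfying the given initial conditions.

u(t) = -4e^(2t), v(t) = 4e^(2t)

Coefficient matrix A = [[3, 1], [-1, 1]].
Characteristic polynomial det(A - λI) = λ^2 - 4λ + 4 = 0.
Single eigenvalue λ = 2 with algebraic multiplicity 2.
Eigenvector v = (-1,1); generalized eigenvector w with (A-λI)w=v is (1,-2).
General solution: e^(2t)[c_1·v + c_2·(t·v + w)].
Applying u(0)=-4, v(0)=4 gives c_1=4, c_2=0.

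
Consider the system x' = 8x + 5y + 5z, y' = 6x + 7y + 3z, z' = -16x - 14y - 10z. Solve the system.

x(t) = c_2e^(-2t) + c_3e^(3t), y(t) = c_1e^(4t) - 3c_3e^(3t), z(t) = -c_1e^(4t) - 2c_2e^(-2t) + 2c_3e^(3t)

Coefficient matrix A = [[8, 5, 5], [6, 7, 3], [-16, -14, -10]].
det(A - λI) = 0 gives eigenvalues λ = 4, -2, 3.
For λ=4: eigenvector (0,1,-1).
For λ=-2: eigenvector (1,0,-2).
For λ=3: eigenvector (1,-3,2).
General solution: c_1e^(4t)(0,1,-1) + c_2e^(-2t)(1,0,-2) + c_3e^(3t)(1,-3,2).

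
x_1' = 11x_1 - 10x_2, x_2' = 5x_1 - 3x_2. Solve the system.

x_1(t) = -C_1e^(4t)sin(t) - 3C_1e^(4t)cos(t) - 3C_2e^(4t)sin(t) + C_2e^(4t)cos(t), x_2(t) = -C_1e^(4t)sin(t) - 2C_1e^(4t)cos(t) - 2C_2e^(4t)sin(t) + C_2e^(4t)cos(t)

Coefficient matrix A = [[11, -10], [5, -3]].
Characteristic polynomial det(A - λI) = λ^2 - 8λ + 17 = 0.
Eigenvalues λ = 4 ± i (complex conjugate pair).
For λ=4+i: an eigenvector is (-3,-2) - i(-1,-1) = (-3 + i, -2 + i).
A real fundamental pair from Re and Im of e^((4+i)t)v: X_1 = e^(4t)(cos(t)·(-3,-2) + sin(t)·(-1,-1)), X_2 = e^(4t)(sin(t)·(-3,-2) - cos(t)·(-1,-1)).
General solution: C_1X_1 + C_2X_2.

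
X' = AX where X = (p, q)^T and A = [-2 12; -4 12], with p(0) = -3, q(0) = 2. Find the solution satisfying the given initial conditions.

p(t) = 21e^(6t) - 24e^(4t), q(t) = 14e^(6t) - 12e^(4t)

Coefficient matrix A = [[-2, 12], [-4, 12]].
Characteristic polynomial det(A - λI) = λ^2 - 10λ + 24 = 0.
Eigenvalues λ = 6, 4.
For λ=6: (A-λI) row 1 is [-8, 12], so an eigenvector is (3, 2).
For λ=4: (A-λI) row 1 is [-6, 12], so an eigenvector is (-2, -1).
General solution: K_1e^(6t)(3,2) + K_2e^(4t)(-2,-1).
Applying p(0)=-3, q(0)=2 gives K_1=7, K_2=12.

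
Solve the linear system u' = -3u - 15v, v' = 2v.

u(t) = 3K_1e^(2t) + K_2e^(-3t), v(t) = -K_1e^(2t)

Coefficient matrix A = [[-3, -15], [0, 2]].
Characteristic polynomial det(A - λI) = λ^2 + λ - 6 = 0.
Eigenvalues λ = 2, -3.
For λ=2: (A-λI) row 1 is [-5, -15], so an eigenvector is (3, -1).
For λ=-3: (A-λI) row 1 is [0, -15], so an eigenvector is (1, 0).
General solution: K_1e^(2t)(3,-1) + K_2e^(-3t)(1,0).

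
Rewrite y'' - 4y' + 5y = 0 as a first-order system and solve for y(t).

y(t) = C_1e^(2t)cos(t) + C_2e^(2t)sin(t)

Let x_1 = y, x_2 = y'. Then x_1' = x_2 and x_2' = -5x_1 + 4x_2.
A = [[0,1],[-5,4]]; det(A-λI) = λ^2 - 4λ + 5.
Eigenvalues λ = 2 ± i.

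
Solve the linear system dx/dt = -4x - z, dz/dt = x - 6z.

Coefficient matrix A = [[-4, -1], [1, -6]].
Characteristic polynomial det(A - λI) = λ^2 + 10λ + 25 = 0.
Single eigenvalue λ = -5 with algebraic multiplicity 2.
Eigenvector v = (-1,-1); generalized eigenvector w with (A-λI)w=v is (1,2).
General solution: e^(-5t)[c_1·v + c_2·(t·v + w)].

x(t) = -c_1e^(-5t) - c_2te^(-5t) + c_2e^(-5t), z(t) = -c_1e^(-5t) - c_2te^(-5t) + 2c_2e^(-5t)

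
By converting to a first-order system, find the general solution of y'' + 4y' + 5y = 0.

Let x_1 = y, x_2 = y'. Then x_1' = x_2 and x_2' = -5x_1 - 4x_2.
A = [[0,1],[-5,-4]]; det(A-λI) = λ^2 + 4λ + 5.
Eigenvalues λ = -2 ± i.

y(t) = C_1e^(-2t)cos(t) + C_2e^(-2t)sin(t)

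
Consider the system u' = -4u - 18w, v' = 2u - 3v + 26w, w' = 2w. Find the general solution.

u(t) = C_1e^(-4t) - 3C_3e^(2t), v(t) = -2C_1e^(-4t) + C_2e^(-3t) + 4C_3e^(2t), w(t) = C_3e^(2t)

Coefficient matrix A = [[-4, 0, -18], [2, -3, 26], [0, 0, 2]].
det(A - λI) = 0 gives eigenvalues λ = -4, -3, 2.
For λ=-4: eigenvector (1,-2,0).
For λ=-3: eigenvector (0,1,0).
For λ=2: eigenvector (-3,4,1).
General solution: C_1e^(-4t)(1,-2,0) + C_2e^(-3t)(0,1,0) + C_3e^(2t)(-3,4,1).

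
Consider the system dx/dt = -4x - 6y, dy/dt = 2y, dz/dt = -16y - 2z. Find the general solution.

Coefficient matrix A = [[-4, -6, 0], [0, 2, 0], [0, -16, -2]].
det(A - λI) = 0 gives eigenvalues λ = -4, 2, -2.
For λ=-4: eigenvector (-1,0,0).
For λ=2: eigenvector (1,-1,4).
For λ=-2: eigenvector (0,0,1).
General solution: C_1e^(-4t)(-1,0,0) + C_2e^(2t)(1,-1,4) + C_3e^(-2t)(0,0,1).

x(t) = -C_1e^(-4t) + C_2e^(2t), y(t) = -C_2e^(2t), z(t) = 4C_2e^(2t) + C_3e^(-2t)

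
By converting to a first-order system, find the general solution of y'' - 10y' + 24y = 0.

Let x_1 = y, x_2 = y'. Then x_1' = x_2 and x_2' = -24x_1 + 10x_2.
A = [[0,1],[-24,10]]; det(A-λI) = λ^2 - 10λ + 24.
Eigenvalues λ = 6, 4 with eigenvectors (1,6), (1,4).

y(t) = K_1e^(6t) + K_2e^(4t)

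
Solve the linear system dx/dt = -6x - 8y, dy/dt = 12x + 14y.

x(t) = -2C_1e^(6t) - C_2e^(2t), y(t) = 3C_1e^(6t) + C_2e^(2t)

Coefficient matrix A = [[-6, -8], [12, 14]].
Characteristic polynomial det(A - λI) = λ^2 - 8λ + 12 = 0.
Eigenvalues λ = 6, 2.
For λ=6: (A-λI) row 1 is [-12, -8], so an eigenvector is (-2, 3).
For λ=2: (A-λI) row 1 is [-8, -8], so an eigenvector is (-1, 1).
General solution: C_1e^(6t)(-2,3) + C_2e^(2t)(-1,1).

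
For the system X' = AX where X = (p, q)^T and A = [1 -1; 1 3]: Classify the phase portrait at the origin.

unstable improper node

A = [[1,-1],[1,3]]; det(A-λI) = λ^2 - 4λ + 4.
repeated λ = 2 with a single eigenvector.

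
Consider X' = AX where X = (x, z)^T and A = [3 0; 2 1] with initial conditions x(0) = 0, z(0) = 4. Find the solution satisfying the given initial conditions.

Coefficient matrix A = [[3, 0], [2, 1]].
Characteristic polynomial det(A - λI) = λ^2 - 4λ + 3 = 0.
Eigenvalues λ = 1, 3.
For λ=1: (A-λI) row 1 is [2, 0], so an eigenvector is (0, 1).
For λ=3: (A-λI) row 2 is [2, -2], so an eigenvector is (-1, -1).
General solution: c_1e^(t)(0,1) + c_2e^(3t)(-1,-1).
Applying x(0)=0, z(0)=4 gives c_1=4, c_2=0.

x(t) = 0, z(t) = 4e^(t)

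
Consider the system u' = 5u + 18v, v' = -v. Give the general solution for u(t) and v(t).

Coefficient matrix A = [[5, 18], [0, -1]].
Characteristic polynomial det(A - λI) = λ^2 - 4λ - 5 = 0.
Eigenvalues λ = -1, 5.
For λ=-1: (A-λI) row 1 is [6, 18], so an eigenvector is (-3, 1).
For λ=5: (A-λI) row 1 is [0, 18], so an eigenvector is (1, 0).
General solution: K_1e^(-t)(-3,1) + K_2e^(5t)(1,0).

u(t) = -3K_1e^(-t) + K_2e^(5t), v(t) = K_1e^(-t)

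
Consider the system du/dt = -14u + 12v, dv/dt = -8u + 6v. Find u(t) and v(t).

u(t) = 3K_1e^(-6t) - K_2e^(-2t), v(t) = 2K_1e^(-6t) - K_2e^(-2t)

Coefficient matrix A = [[-14, 12], [-8, 6]].
Characteristic polynomial det(A - λI) = λ^2 + 8λ + 12 = 0.
Eigenvalues λ = -6, -2.
For λ=-6: (A-λI) row 1 is [-8, 12], so an eigenvector is (3, 2).
For λ=-2: (A-λI) row 1 is [-12, 12], so an eigenvector is (-1, -1).
General solution: K_1e^(-6t)(3,2) + K_2e^(-2t)(-1,-1).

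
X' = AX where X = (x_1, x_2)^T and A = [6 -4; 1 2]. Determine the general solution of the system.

Coefficient matrix A = [[6, -4], [1, 2]].
Characteristic polynomial det(A - λI) = λ^2 - 8λ + 16 = 0.
Single eigenvalue λ = 4 with algebraic multiplicity 2.
Eigenvector v = (-2,-1); generalized eigenvector w with (A-λI)w=v is (-1,0).
General solution: e^(4t)[C_1·v + C_2·(t·v + w)].

x_1(t) = -2C_1e^(4t) - 2C_2te^(4t) - C_2e^(4t), x_2(t) = -C_1e^(4t) - C_2te^(4t)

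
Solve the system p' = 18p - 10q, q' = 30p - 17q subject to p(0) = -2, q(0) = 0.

Coefficient matrix A = [[18, -10], [30, -17]].
Characteristic polynomial det(A - λI) = λ^2 - λ - 6 = 0.
Eigenvalues λ = -2, 3.
For λ=-2: (A-λI) row 1 is [20, -10], so an eigenvector is (1, 2).
For λ=3: (A-λI) row 1 is [15, -10], so an eigenvector is (-2, -3).
General solution: C_1e^(-2t)(1,2) + C_2e^(3t)(-2,-3).
Applying p(0)=-2, q(0)=0 gives C_1=6, C_2=4.

p(t) = -8e^(3t) + 6e^(-2t), q(t) = -12e^(3t) + 12e^(-2t)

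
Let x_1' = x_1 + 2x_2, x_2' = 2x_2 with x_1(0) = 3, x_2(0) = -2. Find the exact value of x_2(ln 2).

A = [[1,2],[0,2]]; eigenvalues λ = 1, 2.
Eigenvectors: (1,0) for λ=1, (2,1) for λ=2.
From the initial condition, c_1 = 7, c_2 = -2.
x_2(ln 2) = (7)(2^1)(0) + (-2)(2^2)(1) = -8.

-8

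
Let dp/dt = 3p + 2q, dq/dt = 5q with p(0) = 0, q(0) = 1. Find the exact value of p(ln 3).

A = [[3,2],[0,5]]; eigenvalues λ = 3, 5.
Eigenvectors: (1,0) for λ=3, (-1,-1) for λ=5.
From the initial condition, c_1 = -1, c_2 = -1.
p(ln 3) = (-1)(3^3)(1) + (-1)(3^5)(-1) = 216.

216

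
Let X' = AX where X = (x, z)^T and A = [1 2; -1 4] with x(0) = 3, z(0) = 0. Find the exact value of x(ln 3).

-27

A = [[1,2],[-1,4]]; eigenvalues λ = 3, 2.
Eigenvectors: (-1,-1) for λ=3, (-2,-1) for λ=2.
From the initial condition, c_1 = 3, c_2 = -3.
x(ln 3) = (3)(3^3)(-1) + (-3)(3^2)(-2) = -27.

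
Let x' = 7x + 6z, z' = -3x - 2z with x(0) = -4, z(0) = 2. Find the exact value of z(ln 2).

32

A = [[7,6],[-3,-2]]; eigenvalues λ = 4, 1.
Eigenvectors: (2,-1) for λ=4, (-1,1) for λ=1.
From the initial condition, c_1 = -2, c_2 = 0.
z(ln 2) = (-2)(2^4)(-1) + (0)(2^1)(1) = 32.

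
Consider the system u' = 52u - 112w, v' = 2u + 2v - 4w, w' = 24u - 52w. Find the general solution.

u(t) = 7K_1e^(4t) + 2K_3e^(-4t), v(t) = K_1e^(4t) + K_2e^(2t), w(t) = 3K_1e^(4t) + K_3e^(-4t)

Coefficient matrix A = [[52, 0, -112], [2, 2, -4], [24, 0, -52]].
det(A - λI) = 0 gives eigenvalues λ = 4, 2, -4.
For λ=4: eigenvector (7,1,3).
For λ=2: eigenvector (0,1,0).
For λ=-4: eigenvector (2,0,1).
General solution: K_1e^(4t)(7,1,3) + K_2e^(2t)(0,1,0) + K_3e^(-4t)(2,0,1).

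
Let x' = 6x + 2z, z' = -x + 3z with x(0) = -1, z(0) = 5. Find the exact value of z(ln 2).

A = [[6,2],[-1,3]]; eigenvalues λ = 5, 4.
Eigenvectors: (2,-1) for λ=5, (1,-1) for λ=4.
From the initial condition, c_1 = 4, c_2 = -9.
z(ln 2) = (4)(2^5)(-1) + (-9)(2^4)(-1) = 16.

16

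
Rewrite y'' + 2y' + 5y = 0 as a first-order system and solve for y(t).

Let x_1 = y, x_2 = y'. Then x_1' = x_2 and x_2' = -5x_1 - 2x_2.
A = [[0,1],[-5,-2]]; det(A-λI) = λ^2 + 2λ + 5.
Eigenvalues λ = -1 ± 2i.

y(t) = c_1e^(-t)cos(2t) + c_2e^(-t)sin(2t)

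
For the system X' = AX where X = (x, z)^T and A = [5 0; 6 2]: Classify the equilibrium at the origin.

A = [[5,0],[6,2]]; det(A-λI) = λ^2 - 7λ + 10.
λ = 5, 2: both positive.

unstable node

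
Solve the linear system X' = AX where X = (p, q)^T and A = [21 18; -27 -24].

p(t) = -C_1e^(3t) + 2C_2e^(-6t), q(t) = C_1e^(3t) - 3C_2e^(-6t)

Coefficient matrix A = [[21, 18], [-27, -24]].
Characteristic polynomial det(A - λI) = λ^2 + 3λ - 18 = 0.
Eigenvalues λ = 3, -6.
For λ=3: (A-λI) row 1 is [18, 18], so an eigenvector is (-1, 1).
For λ=-6: (A-λI) row 1 is [27, 18], so an eigenvector is (2, -3).
General solution: C_1e^(3t)(-1,1) + C_2e^(-6t)(2,-3).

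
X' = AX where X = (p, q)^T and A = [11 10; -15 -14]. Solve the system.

p(t) = -2c_1e^(-4t) - c_2e^(t), q(t) = 3c_1e^(-4t) + c_2e^(t)

Coefficient matrix A = [[11, 10], [-15, -14]].
Characteristic polynomial det(A - λI) = λ^2 + 3λ - 4 = 0.
Eigenvalues λ = -4, 1.
For λ=-4: (A-λI) row 1 is [15, 10], so an eigenvector is (-2, 3).
For λ=1: (A-λI) row 1 is [10, 10], so an eigenvector is (-1, 1).
General solution: c_1e^(-4t)(-2,3) + c_2e^(t)(-1,1).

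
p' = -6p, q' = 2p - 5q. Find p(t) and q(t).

Coefficient matrix A = [[-6, 0], [2, -5]].
Characteristic polynomial det(A - λI) = λ^2 + 11λ + 30 = 0.
Eigenvalues λ = -6, -5.
For λ=-6: (A-λI) row 2 is [2, 1], so an eigenvector is (1, -2).
For λ=-5: (A-λI) row 1 is [-1, 0], so an eigenvector is (0, 1).
General solution: K_1e^(-6t)(1,-2) + K_2e^(-5t)(0,1).

p(t) = K_1e^(-6t), q(t) = -2K_1e^(-6t) + K_2e^(-5t)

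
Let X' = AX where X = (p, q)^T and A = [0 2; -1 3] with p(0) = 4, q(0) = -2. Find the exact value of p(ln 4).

A = [[0,2],[-1,3]]; eigenvalues λ = 1, 2.
Eigenvectors: (2,1) for λ=1, (-1,-1) for λ=2.
From the initial condition, c_1 = 6, c_2 = 8.
p(ln 4) = (6)(4^1)(2) + (8)(4^2)(-1) = -80.

-80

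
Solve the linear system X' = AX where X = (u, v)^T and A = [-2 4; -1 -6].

u(t) = -2K_1e^(-4t) - 2K_2te^(-4t) + K_2e^(-4t), v(t) = K_1e^(-4t) + K_2te^(-4t) - K_2e^(-4t)

Coefficient matrix A = [[-2, 4], [-1, -6]].
Characteristic polynomial det(A - λI) = λ^2 + 8λ + 16 = 0.
Single eigenvalue λ = -4 with algebraic multiplicity 2.
Eigenvector v = (-2,1); generalized eigenvector w with (A-λI)w=v is (1,-1).
General solution: e^(-4t)[K_1·v + K_2·(t·v + w)].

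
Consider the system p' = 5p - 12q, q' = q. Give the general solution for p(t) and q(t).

p(t) = C_1e^(5t) - 3C_2e^(t), q(t) = -C_2e^(t)

Coefficient matrix A = [[5, -12], [0, 1]].
Characteristic polynomial det(A - λI) = λ^2 - 6λ + 5 = 0.
Eigenvalues λ = 5, 1.
For λ=5: (A-λI) row 1 is [0, -12], so an eigenvector is (1, 0).
For λ=1: (A-λI) row 1 is [4, -12], so an eigenvector is (-3, -1).
General solution: C_1e^(5t)(1,0) + C_2e^(t)(-3,-1).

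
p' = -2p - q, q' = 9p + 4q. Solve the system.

Coefficient matrix A = [[-2, -1], [9, 4]].
Characteristic polynomial det(A - λI) = λ^2 - 2λ + 1 = 0.
Single eigenvalue λ = 1 with algebraic multiplicity 2.
Eigenvector v = (1,-3); generalized eigenvector w with (A-λI)w=v is (-1,2).
General solution: e^(t)[C_1·v + C_2·(t·v + w)].

p(t) = C_1e^(t) + C_2te^(t) - C_2e^(t), q(t) = -3C_1e^(t) - 3C_2te^(t) + 2C_2e^(t)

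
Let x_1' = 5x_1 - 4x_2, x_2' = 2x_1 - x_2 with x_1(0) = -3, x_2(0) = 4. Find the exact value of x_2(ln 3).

-156

A = [[5,-4],[2,-1]]; eigenvalues λ = 1, 3.
Eigenvectors: (-1,-1) for λ=1, (2,1) for λ=3.
From the initial condition, c_1 = -11, c_2 = -7.
x_2(ln 3) = (-11)(3^1)(-1) + (-7)(3^3)(1) = -156.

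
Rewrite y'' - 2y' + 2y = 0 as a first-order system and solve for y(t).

Let x_1 = y, x_2 = y'. Then x_1' = x_2 and x_2' = -2x_1 + 2x_2.
A = [[0,1],[-2,2]]; det(A-λI) = λ^2 - 2λ + 2.
Eigenvalues λ = 1 ± i.

y(t) = c_1e^(t)cos(t) + c_2e^(t)sin(t)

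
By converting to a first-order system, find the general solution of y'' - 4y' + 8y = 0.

Let x_1 = y, x_2 = y'. Then x_1' = x_2 and x_2' = -8x_1 + 4x_2.
A = [[0,1],[-8,4]]; det(A-λI) = λ^2 - 4λ + 8.
Eigenvalues λ = 2 ± 2i.

y(t) = K_1e^(2t)cos(2t) + K_2e^(2t)sin(2t)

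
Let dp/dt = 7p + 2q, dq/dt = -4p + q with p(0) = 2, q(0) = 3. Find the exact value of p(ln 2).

A = [[7,2],[-4,1]]; eigenvalues λ = 5, 3.
Eigenvectors: (1,-1) for λ=5, (-1,2) for λ=3.
From the initial condition, c_1 = 7, c_2 = 5.
p(ln 2) = (7)(2^5)(1) + (5)(2^3)(-1) = 184.

184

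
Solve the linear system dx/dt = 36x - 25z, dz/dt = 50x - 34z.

Coefficient matrix A = [[36, -25], [50, -34]].
Characteristic polynomial det(A - λI) = λ^2 - 2λ + 26 = 0.
Eigenvalues λ = 1 ± 5i (complex conjugate pair).
For λ=1+5i: an eigenvector is (-1,-1) - i(-2,-3) = (-1 + 2i, -1 + 3i).
A real fundamental pair from Re and Im of e^((1+5i)t)v: X_1 = e^(t)(cos(5t)·(-1,-1) + sin(5t)·(-2,-3)), X_2 = e^(t)(sin(5t)·(-1,-1) - cos(5t)·(-2,-3)).
General solution: c_1X_1 + c_2X_2.

x(t) = -2c_1e^(t)sin(5t) - c_1e^(t)cos(5t) - c_2e^(t)sin(5t) + 2c_2e^(t)cos(5t), z(t) = -3c_1e^(t)sin(5t) - c_1e^(t)cos(5t) - c_2e^(t)sin(5t) + 3c_2e^(t)cos(5t)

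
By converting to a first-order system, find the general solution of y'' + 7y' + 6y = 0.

y(t) = c_1e^(-6t) + c_2e^(-t)

Let x_1 = y, x_2 = y'. Then x_1' = x_2 and x_2' = -6x_1 - 7x_2.
A = [[0,1],[-6,-7]]; det(A-λI) = λ^2 + 7λ + 6.
Eigenvalues λ = -6, -1 with eigenvectors (1,-6), (1,-1).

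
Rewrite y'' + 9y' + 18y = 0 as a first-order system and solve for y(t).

Let x_1 = y, x_2 = y'. Then x_1' = x_2 and x_2' = -18x_1 - 9x_2.
A = [[0,1],[-18,-9]]; det(A-λI) = λ^2 + 9λ + 18.
Eigenvalues λ = -6, -3 with eigenvectors (1,-6), (1,-3).

y(t) = C_1e^(-6t) + C_2e^(-3t)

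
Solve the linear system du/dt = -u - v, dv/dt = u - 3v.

Coefficient matrix A = [[-1, -1], [1, -3]].
Characteristic polynomial det(A - λI) = λ^2 + 4λ + 4 = 0.
Single eigenvalue λ = -2 with algebraic multiplicity 2.
Eigenvector v = (1,1); generalized eigenvector w with (A-λI)w=v is (3,2).
General solution: e^(-2t)[C_1·v + C_2·(t·v + w)].

u(t) = C_1e^(-2t) + C_2te^(-2t) + 3C_2e^(-2t), v(t) = C_1e^(-2t) + C_2te^(-2t) + 2C_2e^(-2t)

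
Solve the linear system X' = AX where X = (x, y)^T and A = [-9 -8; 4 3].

x(t) = -2C_1e^(-5t) + C_2e^(-t), y(t) = C_1e^(-5t) - C_2e^(-t)

Coefficient matrix A = [[-9, -8], [4, 3]].
Characteristic polynomial det(A - λI) = λ^2 + 6λ + 5 = 0.
Eigenvalues λ = -5, -1.
For λ=-5: (A-λI) row 1 is [-4, -8], so an eigenvector is (-2, 1).
For λ=-1: (A-λI) row 1 is [-8, -8], so an eigenvector is (1, -1).
General solution: C_1e^(-5t)(-2,1) + C_2e^(-t)(1,-1).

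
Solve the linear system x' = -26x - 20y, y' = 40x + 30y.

Coefficient matrix A = [[-26, -20], [40, 30]].
Characteristic polynomial det(A - λI) = λ^2 - 4λ + 20 = 0.
Eigenvalues λ = 2 ± 4i (complex conjugate pair).
For λ=2+4i: an eigenvector is (-1,1) - i(2,-3) = (-1 - 2i, 1 + 3i).
A real fundamental pair from Re and Im of e^((2+4i)t)v: X_1 = e^(2t)(cos(4t)·(-1,1) + sin(4t)·(2,-3)), X_2 = e^(2t)(sin(4t)·(-1,1) - cos(4t)·(2,-3)).
General solution: C_1X_1 + C_2X_2.

x(t) = 2C_1e^(2t)sin(4t) - C_1e^(2t)cos(4t) - C_2e^(2t)sin(4t) - 2C_2e^(2t)cos(4t), y(t) = -3C_1e^(2t)sin(4t) + C_1e^(2t)cos(4t) + C_2e^(2t)sin(4t) + 3C_2e^(2t)cos(4t)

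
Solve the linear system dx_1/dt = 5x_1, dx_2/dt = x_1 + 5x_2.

Coefficient matrix A = [[5, 0], [1, 5]].
Characteristic polynomial det(A - λI) = λ^2 - 10λ + 25 = 0.
Single eigenvalue λ = 5 with algebraic multiplicity 2.
Eigenvector v = (0,-1); generalized eigenvector w with (A-λI)w=v is (-1,1).
General solution: e^(5t)[c_1·v + c_2·(t·v + w)].

x_1(t) = -c_2e^(5t), x_2(t) = -c_1e^(5t) - c_2te^(5t) + c_2e^(5t)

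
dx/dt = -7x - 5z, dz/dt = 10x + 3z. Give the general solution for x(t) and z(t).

x(t) = K_1e^(-2t)cos(5t) + K_2e^(-2t)sin(5t), z(t) = K_1e^(-2t)sin(5t) - K_1e^(-2t)cos(5t) - K_2e^(-2t)sin(5t) - K_2e^(-2t)cos(5t)

Coefficient matrix A = [[-7, -5], [10, 3]].
Characteristic polynomial det(A - λI) = λ^2 + 4λ + 29 = 0.
Eigenvalues λ = -2 ± 5i (complex conjugate pair).
For λ=-2+5i: an eigenvector is (1,-1) - i(0,1) = (1, -1 - i).
A real fundamental pair from Re and Im of e^((-2+5i)t)v: X_1 = e^(-2t)(cos(5t)·(1,-1) + sin(5t)·(0,1)), X_2 = e^(-2t)(sin(5t)·(1,-1) - cos(5t)·(0,1)).
General solution: K_1X_1 + K_2X_2.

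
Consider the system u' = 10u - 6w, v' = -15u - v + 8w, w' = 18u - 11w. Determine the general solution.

Coefficient matrix A = [[10, 0, -6], [-15, -1, 8], [18, 0, -11]].
det(A - λI) = 0 gives eigenvalues λ = -2, 1, -1.
For λ=-2: eigenvector (1,-1,2).
For λ=1: eigenvector (-2,3,-3).
For λ=-1: eigenvector (0,-1,0).
General solution: c_1e^(-2t)(1,-1,2) + c_2e^(t)(-2,3,-3) + c_3e^(-t)(0,-1,0).

u(t) = c_1e^(-2t) - 2c_2e^(t), v(t) = -c_1e^(-2t) + 3c_2e^(t) - c_3e^(-t), w(t) = 2c_1e^(-2t) - 3c_2e^(t)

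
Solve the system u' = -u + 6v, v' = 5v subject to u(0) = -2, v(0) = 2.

Coefficient matrix A = [[-1, 6], [0, 5]].
Characteristic polynomial det(A - λI) = λ^2 - 4λ - 5 = 0.
Eigenvalues λ = 5, -1.
For λ=5: (A-λI) row 1 is [-6, 6], so an eigenvector is (-1, -1).
For λ=-1: (A-λI) row 1 is [0, 6], so an eigenvector is (1, 0).
General solution: c_1e^(5t)(-1,-1) + c_2e^(-t)(1,0).
Applying u(0)=-2, v(0)=2 gives c_1=-2, c_2=-4.

u(t) = 2e^(5t) - 4e^(-t), v(t) = 2e^(5t)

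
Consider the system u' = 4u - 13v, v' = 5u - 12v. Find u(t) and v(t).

u(t) = -2c_1e^(-4t)sin(t) + 3c_1e^(-4t)cos(t) + 3c_2e^(-4t)sin(t) + 2c_2e^(-4t)cos(t), v(t) = -c_1e^(-4t)sin(t) + 2c_1e^(-4t)cos(t) + 2c_2e^(-4t)sin(t) + c_2e^(-4t)cos(t)

Coefficient matrix A = [[4, -13], [5, -12]].
Characteristic polynomial det(A - λI) = λ^2 + 8λ + 17 = 0.
Eigenvalues λ = -4 ± i (complex conjugate pair).
For λ=-4+i: an eigenvector is (3,2) - i(-2,-1) = (3 + 2i, 2 + i).
A real fundamental pair from Re and Im of e^((-4+i)t)v: X_1 = e^(-4t)(cos(t)·(3,2) + sin(t)·(-2,-1)), X_2 = e^(-4t)(sin(t)·(3,2) - cos(t)·(-2,-1)).
General solution: c_1X_1 + c_2X_2.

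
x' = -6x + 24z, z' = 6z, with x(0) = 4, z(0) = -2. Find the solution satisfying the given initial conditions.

x(t) = -4e^(6t) + 8e^(-6t), z(t) = -2e^(6t)

Coefficient matrix A = [[-6, 24], [0, 6]].
Characteristic polynomial det(A - λI) = λ^2 - 36 = 0.
Eigenvalues λ = 6, -6.
For λ=6: (A-λI) row 1 is [-12, 24], so an eigenvector is (2, 1).
For λ=-6: (A-λI) row 1 is [0, 24], so an eigenvector is (-1, 0).
General solution: C_1e^(6t)(2,1) + C_2e^(-6t)(-1,0).
Applying x(0)=4, z(0)=-2 gives C_1=-2, C_2=-8.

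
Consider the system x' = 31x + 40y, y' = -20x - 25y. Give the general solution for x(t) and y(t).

x(t) = -3c_1e^(3t)sin(4t) + c_1e^(3t)cos(4t) + c_2e^(3t)sin(4t) + 3c_2e^(3t)cos(4t), y(t) = 2c_1e^(3t)sin(4t) - c_1e^(3t)cos(4t) - c_2e^(3t)sin(4t) - 2c_2e^(3t)cos(4t)

Coefficient matrix A = [[31, 40], [-20, -25]].
Characteristic polynomial det(A - λI) = λ^2 - 6λ + 25 = 0.
Eigenvalues λ = 3 ± 4i (complex conjugate pair).
For λ=3+4i: an eigenvector is (1,-1) - i(-3,2) = (1 + 3i, -1 - 2i).
A real fundamental pair from Re and Im of e^((3+4i)t)v: X_1 = e^(3t)(cos(4t)·(1,-1) + sin(4t)·(-3,2)), X_2 = e^(3t)(sin(4t)·(1,-1) - cos(4t)·(-3,2)).
General solution: c_1X_1 + c_2X_2.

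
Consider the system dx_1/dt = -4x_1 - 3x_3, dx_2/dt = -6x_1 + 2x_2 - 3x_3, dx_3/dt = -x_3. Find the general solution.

x_1(t) = K_2e^(-4t) - K_3e^(-t), x_2(t) = -K_1e^(2t) + K_2e^(-4t) - K_3e^(-t), x_3(t) = K_3e^(-t)

Coefficient matrix A = [[-4, 0, -3], [-6, 2, -3], [0, 0, -1]].
det(A - λI) = 0 gives eigenvalues λ = 2, -4, -1.
For λ=2: eigenvector (0,-1,0).
For λ=-4: eigenvector (1,1,0).
For λ=-1: eigenvector (-1,-1,1).
General solution: K_1e^(2t)(0,-1,0) + K_2e^(-4t)(1,1,0) + K_3e^(-t)(-1,-1,1).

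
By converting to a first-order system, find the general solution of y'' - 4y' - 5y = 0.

Let x_1 = y, x_2 = y'. Then x_1' = x_2 and x_2' = 5x_1 + 4x_2.
A = [[0,1],[5,4]]; det(A-λI) = λ^2 - 4λ - 5.
Eigenvalues λ = -1, 5 with eigenvectors (1,-1), (1,5).

y(t) = K_1e^(-t) + K_2e^(5t)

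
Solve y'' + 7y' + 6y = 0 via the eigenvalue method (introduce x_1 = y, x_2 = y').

y(t) = K_1e^(-t) + K_2e^(-6t)

Let x_1 = y, x_2 = y'. Then x_1' = x_2 and x_2' = -6x_1 - 7x_2.
A = [[0,1],[-6,-7]]; det(A-λI) = λ^2 + 7λ + 6.
Eigenvalues λ = -1, -6 with eigenvectors (1,-1), (1,-6).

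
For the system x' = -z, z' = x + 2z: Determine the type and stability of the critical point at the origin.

A = [[0,-1],[1,2]]; det(A-λI) = λ^2 - 2λ + 1.
repeated λ = 1 with a single eigenvector.

unstable improper node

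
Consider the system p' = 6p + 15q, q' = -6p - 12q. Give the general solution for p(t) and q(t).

Coefficient matrix A = [[6, 15], [-6, -12]].
Characteristic polynomial det(A - λI) = λ^2 + 6λ + 18 = 0.
Eigenvalues λ = -3 ± 3i (complex conjugate pair).
For λ=-3+3i: an eigenvector is (1,-1) - i(-2,1) = (1 + 2i, -1 - i).
A real fundamental pair from Re and Im of e^((-3+3i)t)v: X_1 = e^(-3t)(cos(3t)·(1,-1) + sin(3t)·(-2,1)), X_2 = e^(-3t)(sin(3t)·(1,-1) - cos(3t)·(-2,1)).
General solution: c_1X_1 + c_2X_2.

p(t) = -2c_1e^(-3t)sin(3t) + c_1e^(-3t)cos(3t) + c_2e^(-3t)sin(3t) + 2c_2e^(-3t)cos(3t), q(t) = c_1e^(-3t)sin(3t) - c_1e^(-3t)cos(3t) - c_2e^(-3t)sin(3t) - c_2e^(-3t)cos(3t)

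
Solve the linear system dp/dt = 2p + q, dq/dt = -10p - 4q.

Coefficient matrix A = [[2, 1], [-10, -4]].
Characteristic polynomial det(A - λI) = λ^2 + 2λ + 2 = 0.
Eigenvalues λ = -1 ± i (complex conjugate pair).
For λ=-1+i: an eigenvector is (0,1) - i(1,-3) = (0 - i, 1 + 3i).
A real fundamental pair from Re and Im of e^((-1+i)t)v: X_1 = e^(-t)(cos(t)·(0,1) + sin(t)·(1,-3)), X_2 = e^(-t)(sin(t)·(0,1) - cos(t)·(1,-3)).
General solution: c_1X_1 + c_2X_2.

p(t) = c_1e^(-t)sin(t) - c_2e^(-t)cos(t), q(t) = -3c_1e^(-t)sin(t) + c_1e^(-t)cos(t) + c_2e^(-t)sin(t) + 3c_2e^(-t)cos(t)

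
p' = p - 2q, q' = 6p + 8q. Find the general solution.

Coefficient matrix A = [[1, -2], [6, 8]].
Characteristic polynomial det(A - λI) = λ^2 - 9λ + 20 = 0.
Eigenvalues λ = 5, 4.
For λ=5: (A-λI) row 1 is [-4, -2], so an eigenvector is (1, -2).
For λ=4: (A-λI) row 1 is [-3, -2], so an eigenvector is (2, -3).
General solution: c_1e^(5t)(1,-2) + c_2e^(4t)(2,-3).

p(t) = c_1e^(5t) + 2c_2e^(4t), q(t) = -2c_1e^(5t) - 3c_2e^(4t)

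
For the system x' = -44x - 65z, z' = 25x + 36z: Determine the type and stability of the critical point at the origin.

A = [[-44,-65],[25,36]]; det(A-λI) = λ^2 + 8λ + 41.
λ = -4 ± 5i: negative real part.

stable spiral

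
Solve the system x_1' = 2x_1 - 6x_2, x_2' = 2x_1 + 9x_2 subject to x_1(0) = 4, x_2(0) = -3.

x_1(t) = 6e^(6t) - 2e^(5t), x_2(t) = -4e^(6t) + e^(5t)

Coefficient matrix A = [[2, -6], [2, 9]].
Characteristic polynomial det(A - λI) = λ^2 - 11λ + 30 = 0.
Eigenvalues λ = 5, 6.
For λ=5: (A-λI) row 1 is [-3, -6], so an eigenvector is (2, -1).
For λ=6: (A-λI) row 1 is [-4, -6], so an eigenvector is (3, -2).
General solution: C_1e^(5t)(2,-1) + C_2e^(6t)(3,-2).
Applying x_1(0)=4, x_2(0)=-3 gives C_1=-1, C_2=2.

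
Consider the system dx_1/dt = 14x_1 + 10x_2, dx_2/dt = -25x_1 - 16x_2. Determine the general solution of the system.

x_1(t) = K_1e^(-t)sin(5t) + K_1e^(-t)cos(5t) + K_2e^(-t)sin(5t) - K_2e^(-t)cos(5t), x_2(t) = -2K_1e^(-t)sin(5t) - K_1e^(-t)cos(5t) - K_2e^(-t)sin(5t) + 2K_2e^(-t)cos(5t)

Coefficient matrix A = [[14, 10], [-25, -16]].
Characteristic polynomial det(A - λI) = λ^2 + 2λ + 26 = 0.
Eigenvalues λ = -1 ± 5i (complex conjugate pair).
For λ=-1+5i: an eigenvector is (1,-1) - i(1,-2) = (1 - i, -1 + 2i).
A real fundamental pair from Re and Im of e^((-1+5i)t)v: X_1 = e^(-t)(cos(5t)·(1,-1) + sin(5t)·(1,-2)), X_2 = e^(-t)(sin(5t)·(1,-1) - cos(5t)·(1,-2)).
General solution: K_1X_1 + K_2X_2.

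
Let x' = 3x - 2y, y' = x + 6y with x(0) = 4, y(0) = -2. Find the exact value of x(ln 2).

A = [[3,-2],[1,6]]; eigenvalues λ = 5, 4.
Eigenvectors: (1,-1) for λ=5, (-2,1) for λ=4.
From the initial condition, c_1 = 0, c_2 = -2.
x(ln 2) = (0)(2^5)(1) + (-2)(2^4)(-2) = 64.

64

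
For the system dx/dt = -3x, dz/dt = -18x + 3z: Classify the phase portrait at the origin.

A = [[-3,0],[-18,3]]; det(A-λI) = λ^2 - 9.
λ = 3, -3: opposite signs.

saddle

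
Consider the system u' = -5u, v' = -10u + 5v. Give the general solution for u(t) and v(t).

u(t) = c_2e^(-5t), v(t) = -c_1e^(5t) + c_2e^(-5t)

Coefficient matrix A = [[-5, 0], [-10, 5]].
Characteristic polynomial det(A - λI) = λ^2 - 25 = 0.
Eigenvalues λ = 5, -5.
For λ=5: (A-λI) row 1 is [-10, 0], so an eigenvector is (0, -1).
For λ=-5: (A-λI) row 2 is [-10, 10], so an eigenvector is (1, 1).
General solution: c_1e^(5t)(0,-1) + c_2e^(-5t)(1,1).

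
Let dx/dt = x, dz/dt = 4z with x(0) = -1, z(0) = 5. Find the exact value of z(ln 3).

A = [[1,0],[0,4]]; eigenvalues λ = 4, 1.
Eigenvectors: (0,-1) for λ=4, (1,0) for λ=1.
From the initial condition, c_1 = -5, c_2 = -1.
z(ln 3) = (-5)(3^4)(-1) + (-1)(3^1)(0) = 405.

405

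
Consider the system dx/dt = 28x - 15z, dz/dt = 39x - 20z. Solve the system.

x(t) = c_1e^(4t)sin(3t) + 2c_1e^(4t)cos(3t) + 2c_2e^(4t)sin(3t) - c_2e^(4t)cos(3t), z(t) = 2c_1e^(4t)sin(3t) + 3c_1e^(4t)cos(3t) + 3c_2e^(4t)sin(3t) - 2c_2e^(4t)cos(3t)

Coefficient matrix A = [[28, -15], [39, -20]].
Characteristic polynomial det(A - λI) = λ^2 - 8λ + 25 = 0.
Eigenvalues λ = 4 ± 3i (complex conjugate pair).
For λ=4+3i: an eigenvector is (2,3) - i(1,2) = (2 - i, 3 - 2i).
A real fundamental pair from Re and Im of e^((4+3i)t)v: X_1 = e^(4t)(cos(3t)·(2,3) + sin(3t)·(1,2)), X_2 = e^(4t)(sin(3t)·(2,3) - cos(3t)·(1,2)).
General solution: c_1X_1 + c_2X_2.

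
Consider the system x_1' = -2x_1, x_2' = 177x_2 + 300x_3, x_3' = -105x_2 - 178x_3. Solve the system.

Coefficient matrix A = [[-2, 0, 0], [0, 177, 300], [0, -105, -178]].
det(A - λI) = 0 gives eigenvalues λ = -2, 2, -3.
For λ=-2: eigenvector (1,0,0).
For λ=2: eigenvector (0,-12,7).
For λ=-3: eigenvector (0,-5,3).
General solution: C_1e^(-2t)(1,0,0) + C_2e^(2t)(0,-12,7) + C_3e^(-3t)(0,-5,3).

x_1(t) = C_1e^(-2t), x_2(t) = -12C_2e^(2t) - 5C_3e^(-3t), x_3(t) = 7C_2e^(2t) + 3C_3e^(-3t)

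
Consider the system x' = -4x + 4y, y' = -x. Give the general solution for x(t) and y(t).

x(t) = 2c_1e^(-2t) + 2c_2te^(-2t) + c_2e^(-2t), y(t) = c_1e^(-2t) + c_2te^(-2t) + c_2e^(-2t)

Coefficient matrix A = [[-4, 4], [-1, 0]].
Characteristic polynomial det(A - λI) = λ^2 + 4λ + 4 = 0.
Single eigenvalue λ = -2 with algebraic multiplicity 2.
Eigenvector v = (2,1); generalized eigenvector w with (A-λI)w=v is (1,1).
General solution: e^(-2t)[c_1·v + c_2·(t·v + w)].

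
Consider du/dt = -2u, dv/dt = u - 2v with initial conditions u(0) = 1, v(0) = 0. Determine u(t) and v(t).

u(t) = e^(-2t), v(t) = te^(-2t)

Coefficient matrix A = [[-2, 0], [1, -2]].
Characteristic polynomial det(A - λI) = λ^2 + 4λ + 4 = 0.
Single eigenvalue λ = -2 with algebraic multiplicity 2.
Eigenvector v = (0,1); generalized eigenvector w with (A-λI)w=v is (1,2).
General solution: e^(-2t)[c_1·v + c_2·(t·v + w)].
Applying u(0)=1, v(0)=0 gives c_1=-2, c_2=1.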